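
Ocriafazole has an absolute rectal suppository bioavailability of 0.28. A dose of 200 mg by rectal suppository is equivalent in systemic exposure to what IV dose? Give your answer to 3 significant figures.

D_iv = 56.0 mg

Systemic exposure from an extravascular dose = F × D_ev, so the equivalent IV dose is F × D_ev.
D_iv = F × D_ev = 0.28 × 200 = 56 mg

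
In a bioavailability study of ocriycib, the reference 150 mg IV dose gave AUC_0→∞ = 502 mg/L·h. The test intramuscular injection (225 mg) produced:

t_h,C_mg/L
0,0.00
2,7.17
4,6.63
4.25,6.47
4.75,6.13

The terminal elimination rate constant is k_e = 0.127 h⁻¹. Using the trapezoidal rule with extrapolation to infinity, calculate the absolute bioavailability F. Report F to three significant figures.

F = 0.0983

Trapezoidal AUC_0→4.75 (intramuscular injection):
  [0→2]: (0.00+7.17)/2 × 2 = 7.17
  [2→4]: (7.17+6.63)/2 × 2 = 13.8
  [4→4.25]: (6.63+6.47)/2 × 0.25 = 1.6375
  [4.25→4.75]: (6.47+6.13)/2 × 0.5 = 3.15
  Sum = 25.7575 mg/L·h
Tail: C_last/k_e = 6.13/0.127 = 48.268
AUC_0→∞ (intramuscular injection) = 25.7575 + 48.268 = 74.0255 mg/L·h
F = (AUC_ev/D_ev)/(AUC_iv/D_iv) = (74.0255/225)/(502/150) = 0.329002/3.34667 = 0.0983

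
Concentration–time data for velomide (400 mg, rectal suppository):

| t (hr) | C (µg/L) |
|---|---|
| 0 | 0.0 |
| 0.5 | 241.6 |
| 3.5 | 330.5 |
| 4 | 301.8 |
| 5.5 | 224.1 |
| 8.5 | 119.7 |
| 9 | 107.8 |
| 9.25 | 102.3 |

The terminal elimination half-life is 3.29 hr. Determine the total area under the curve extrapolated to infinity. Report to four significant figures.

AUC = 2555 µg/L·hr

Trapezoidal AUC_0→9.25:
  [0→0.5]: (0.0+241.6)/2 × 0.5 = 60.4
  [0.5→3.5]: (241.6+330.5)/2 × 3 = 858.15
  [3.5→4]: (330.5+301.8)/2 × 0.5 = 158.075
  [4→5.5]: (301.8+224.1)/2 × 1.5 = 394.425
  [5.5→8.5]: (224.1+119.7)/2 × 3 = 515.7
  [8.5→9]: (119.7+107.8)/2 × 0.5 = 56.875
  [9→9.25]: (107.8+102.3)/2 × 0.25 = 26.2625
  Sum = 2069.8875 µg/L·hr
k_e = ln2 / t½ = 0.693147 / 3.29 = 0.2107 hr^-1
Extrapolated tail: C_last / k_e = 102.3 / 0.2107 = 485.524
AUC_0→∞ = 2069.8875 + 485.524 = 2555.4115 µg/L·hr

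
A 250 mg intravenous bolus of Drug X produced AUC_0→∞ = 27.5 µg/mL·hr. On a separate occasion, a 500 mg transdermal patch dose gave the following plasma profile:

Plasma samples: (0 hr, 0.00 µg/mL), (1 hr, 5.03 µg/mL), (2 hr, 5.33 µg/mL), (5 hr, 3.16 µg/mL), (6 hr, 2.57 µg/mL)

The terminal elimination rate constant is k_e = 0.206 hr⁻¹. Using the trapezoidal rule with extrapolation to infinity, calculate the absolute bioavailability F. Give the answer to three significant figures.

F = 0.650

Trapezoidal AUC_0→6 (transdermal patch):
  [0→1]: (0.00+5.03)/2 × 1 = 2.515
  [1→2]: (5.03+5.33)/2 × 1 = 5.18
  [2→5]: (5.33+3.16)/2 × 3 = 12.735
  [5→6]: (3.16+2.57)/2 × 1 = 2.865
  Sum = 23.295 µg/mL·hr
Tail: C_last/k_e = 2.57/0.206 = 12.476
AUC_0→∞ (transdermal patch) = 23.295 + 12.476 = 35.771 µg/mL·hr
F = (AUC_ev/D_ev)/(AUC_iv/D_iv) = (35.771/500)/(27.5/250) = 0.071542/0.11 = 0.6504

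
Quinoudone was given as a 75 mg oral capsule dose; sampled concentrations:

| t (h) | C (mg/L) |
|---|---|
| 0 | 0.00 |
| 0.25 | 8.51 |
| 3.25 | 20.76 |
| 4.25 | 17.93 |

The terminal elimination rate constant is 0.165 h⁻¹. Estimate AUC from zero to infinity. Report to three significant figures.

Trapezoidal AUC_0→4.25:
  [0→0.25]: (0.00+8.51)/2 × 0.25 = 1.06375
  [0.25→3.25]: (8.51+20.76)/2 × 3 = 43.905
  [3.25→4.25]: (20.76+17.93)/2 × 1 = 19.345
  Sum = 64.31375 mg/L·h
Extrapolated tail: C_last / k_e = 17.93 / 0.165 = 108.667
AUC_0→∞ = 64.31375 + 108.667 = 172.98075 mg/L·h

AUC = 173 mg/L·h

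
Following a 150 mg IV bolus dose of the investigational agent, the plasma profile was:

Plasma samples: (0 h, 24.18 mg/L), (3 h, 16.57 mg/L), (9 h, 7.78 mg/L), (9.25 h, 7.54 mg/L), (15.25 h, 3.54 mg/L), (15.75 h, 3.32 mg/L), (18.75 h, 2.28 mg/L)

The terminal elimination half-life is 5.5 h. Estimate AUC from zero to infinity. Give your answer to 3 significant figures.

Trapezoidal AUC_0→18.75:
  [0→3]: (24.18+16.57)/2 × 3 = 61.125
  [3→9]: (16.57+7.78)/2 × 6 = 73.05
  [9→9.25]: (7.78+7.54)/2 × 0.25 = 1.915
  [9.25→15.25]: (7.54+3.54)/2 × 6 = 33.24
  [15.25→15.75]: (3.54+3.32)/2 × 0.5 = 1.715
  [15.75→18.75]: (3.32+2.28)/2 × 3 = 8.4
  Sum = 179.445 mg/L·h
k_e = ln2 / t½ = 0.693147 / 5.5 = 0.1260 h^-1
Extrapolated tail: C_last / k_e = 2.28 / 0.126 = 18.095
AUC_0→∞ = 179.445 + 18.095 = 197.54 mg/L·h

AUC = 198 mg/L·h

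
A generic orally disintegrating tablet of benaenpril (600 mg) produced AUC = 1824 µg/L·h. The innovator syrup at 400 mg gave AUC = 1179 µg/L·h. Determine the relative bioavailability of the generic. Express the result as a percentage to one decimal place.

F_rel = (AUC_test/D_test) / (AUC_ref/D_ref)
      = (1824/600) / (1179/400)
      = 3.04 / 2.9475 = 1.0314 = 103.14%

F_rel = 103.1%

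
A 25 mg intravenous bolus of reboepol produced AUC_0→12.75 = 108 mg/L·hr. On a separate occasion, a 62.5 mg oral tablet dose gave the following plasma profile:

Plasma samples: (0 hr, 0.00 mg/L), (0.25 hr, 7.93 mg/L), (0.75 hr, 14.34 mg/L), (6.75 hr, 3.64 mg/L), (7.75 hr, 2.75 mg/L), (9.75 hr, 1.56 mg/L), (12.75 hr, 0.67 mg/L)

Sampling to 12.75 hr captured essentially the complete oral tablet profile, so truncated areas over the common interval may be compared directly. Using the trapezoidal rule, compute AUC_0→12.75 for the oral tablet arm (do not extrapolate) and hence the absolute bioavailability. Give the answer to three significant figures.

F = 0.264

Trapezoidal AUC_0→12.75 (oral tablet):
  [0→0.25]: (0.00+7.93)/2 × 0.25 = 0.99125
  [0.25→0.75]: (7.93+14.34)/2 × 0.5 = 5.5675
  [0.75→6.75]: (14.34+3.64)/2 × 6 = 53.94
  [6.75→7.75]: (3.64+2.75)/2 × 1 = 3.195
  [7.75→9.75]: (2.75+1.56)/2 × 2 = 4.31
  [9.75→12.75]: (1.56+0.67)/2 × 3 = 3.345
  Sum = 71.34875 mg/L·hr
F = (AUC_ev/D_ev)/(AUC_iv/D_iv) = (71.34875/62.5)/(108/25) = 1.14158/4.32 = 0.2643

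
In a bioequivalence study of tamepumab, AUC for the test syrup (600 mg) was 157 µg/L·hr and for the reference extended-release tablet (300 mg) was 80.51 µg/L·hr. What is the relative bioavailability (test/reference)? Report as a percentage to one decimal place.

F_rel = 97.5%

F_rel = (AUC_test/D_test) / (AUC_ref/D_ref)
      = (157/600) / (80.51/300)
      = 0.261667 / 0.268367 = 0.9750 = 97.50%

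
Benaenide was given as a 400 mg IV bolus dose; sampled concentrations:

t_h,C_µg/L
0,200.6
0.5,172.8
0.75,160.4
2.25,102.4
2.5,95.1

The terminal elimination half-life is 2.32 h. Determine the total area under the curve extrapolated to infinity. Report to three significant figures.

Trapezoidal AUC_0→2.5:
  [0→0.5]: (200.6+172.8)/2 × 0.5 = 93.35
  [0.5→0.75]: (172.8+160.4)/2 × 0.25 = 41.65
  [0.75→2.25]: (160.4+102.4)/2 × 1.5 = 197.1
  [2.25→2.5]: (102.4+95.1)/2 × 0.25 = 24.6875
  Sum = 356.7875 µg/L·h
k_e = ln2 / t½ = 0.693147 / 2.32 = 0.2988 h^-1
Extrapolated tail: C_last / k_e = 95.1 / 0.2988 = 318.273
AUC_0→∞ = 356.7875 + 318.273 = 675.0605 µg/L·h

AUC = 675 µg/L·h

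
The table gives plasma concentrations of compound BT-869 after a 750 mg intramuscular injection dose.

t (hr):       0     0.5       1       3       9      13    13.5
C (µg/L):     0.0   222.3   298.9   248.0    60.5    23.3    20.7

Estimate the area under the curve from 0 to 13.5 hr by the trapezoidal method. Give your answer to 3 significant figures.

Trapezoidal AUC_0→13.5:
  [0→0.5]: (0.0+222.3)/2 × 0.5 = 55.575
  [0.5→1]: (222.3+298.9)/2 × 0.5 = 130.3
  [1→3]: (298.9+248.0)/2 × 2 = 546.9
  [3→9]: (248.0+60.5)/2 × 6 = 925.5
  [9→13]: (60.5+23.3)/2 × 4 = 167.6
  [13→13.5]: (23.3+20.7)/2 × 0.5 = 11.0
  Sum = 1836.875 µg/L·hr

AUC = 1840 µg/L·hr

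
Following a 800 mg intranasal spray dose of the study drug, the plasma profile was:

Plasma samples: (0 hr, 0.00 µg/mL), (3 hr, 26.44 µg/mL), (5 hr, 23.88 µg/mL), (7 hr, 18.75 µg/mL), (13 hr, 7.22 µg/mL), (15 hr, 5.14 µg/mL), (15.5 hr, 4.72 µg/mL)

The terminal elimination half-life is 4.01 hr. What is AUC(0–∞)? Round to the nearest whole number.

AUC = 253 µg/mL·hr

Trapezoidal AUC_0→15.5:
  [0→3]: (0.00+26.44)/2 × 3 = 39.66
  [3→5]: (26.44+23.88)/2 × 2 = 50.32
  [5→7]: (23.88+18.75)/2 × 2 = 42.63
  [7→13]: (18.75+7.22)/2 × 6 = 77.91
  [13→15]: (7.22+5.14)/2 × 2 = 12.36
  [15→15.5]: (5.14+4.72)/2 × 0.5 = 2.465
  Sum = 225.345 µg/mL·hr
k_e = ln2 / t½ = 0.693147 / 4.01 = 0.1729 hr^-1
Extrapolated tail: C_last / k_e = 4.72 / 0.1729 = 27.299
AUC_0→∞ = 225.345 + 27.299 = 252.644 µg/mL·hr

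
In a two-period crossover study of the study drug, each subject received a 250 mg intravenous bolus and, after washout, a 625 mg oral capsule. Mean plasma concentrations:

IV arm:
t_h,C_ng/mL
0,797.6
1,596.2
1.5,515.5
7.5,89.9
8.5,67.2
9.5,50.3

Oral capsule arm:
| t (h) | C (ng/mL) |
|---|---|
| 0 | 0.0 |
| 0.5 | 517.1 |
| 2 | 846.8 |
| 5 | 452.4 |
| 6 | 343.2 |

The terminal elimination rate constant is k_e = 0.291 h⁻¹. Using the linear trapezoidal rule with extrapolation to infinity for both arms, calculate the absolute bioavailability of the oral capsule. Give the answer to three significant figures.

F = 0.603

Trapezoidal AUC_0→9.5 (IV):
  [0→1]: (797.6+596.2)/2 × 1 = 696.9
  [1→1.5]: (596.2+515.5)/2 × 0.5 = 277.925
  [1.5→7.5]: (515.5+89.9)/2 × 6 = 1816.2
  [7.5→8.5]: (89.9+67.2)/2 × 1 = 78.55
  [8.5→9.5]: (67.2+50.3)/2 × 1 = 58.75
  Sum = 2928.325 ng/mL·h
IV tail: 50.3/0.291 = 172.852; AUC_iv,0→∞ = 2928.325 + 172.852 = 3101.177 ng/mL·h
Trapezoidal AUC_0→6 (oral capsule):
  [0→0.5]: (0.0+517.1)/2 × 0.5 = 129.275
  [0.5→2]: (517.1+846.8)/2 × 1.5 = 1022.925
  [2→5]: (846.8+452.4)/2 × 3 = 1948.8
  [5→6]: (452.4+343.2)/2 × 1 = 397.8
  Sum = 3498.8 ng/mL·h
oral capsule tail: 343.2/0.291 = 1179.381; AUC_ev,0→∞ = 3498.8 + 1179.381 = 4678.181 ng/mL·h
F = (AUC_ev/D_ev)/(AUC_iv/D_iv) = (4678.181/625)/(3101.177/250) = 7.4850896/12.404708 = 0.6034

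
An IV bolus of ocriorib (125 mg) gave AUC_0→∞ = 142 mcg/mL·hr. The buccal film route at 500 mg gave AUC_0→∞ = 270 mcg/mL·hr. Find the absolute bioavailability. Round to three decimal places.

F = (AUC_ev / D_ev) / (AUC_iv / D_iv)
  = (270/500) / (142/125)
  = 0.54 / 1.136 = 0.4754

F = 0.475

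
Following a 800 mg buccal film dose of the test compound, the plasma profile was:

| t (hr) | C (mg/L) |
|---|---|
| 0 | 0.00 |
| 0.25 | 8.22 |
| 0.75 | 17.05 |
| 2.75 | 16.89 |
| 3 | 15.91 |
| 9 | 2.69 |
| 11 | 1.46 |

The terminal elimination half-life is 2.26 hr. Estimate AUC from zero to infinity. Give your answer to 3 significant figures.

AUC = 110 mg/L·hr

Trapezoidal AUC_0→11:
  [0→0.25]: (0.00+8.22)/2 × 0.25 = 1.0275
  [0.25→0.75]: (8.22+17.05)/2 × 0.5 = 6.3175
  [0.75→2.75]: (17.05+16.89)/2 × 2 = 33.94
  [2.75→3]: (16.89+15.91)/2 × 0.25 = 4.1
  [3→9]: (15.91+2.69)/2 × 6 = 55.8
  [9→11]: (2.69+1.46)/2 × 2 = 4.15
  Sum = 105.335 mg/L·hr
k_e = ln2 / t½ = 0.693147 / 2.26 = 0.3067 hr^-1
Extrapolated tail: C_last / k_e = 1.46 / 0.3067 = 4.760
AUC_0→∞ = 105.335 + 4.760 = 110.095 mg/L·hr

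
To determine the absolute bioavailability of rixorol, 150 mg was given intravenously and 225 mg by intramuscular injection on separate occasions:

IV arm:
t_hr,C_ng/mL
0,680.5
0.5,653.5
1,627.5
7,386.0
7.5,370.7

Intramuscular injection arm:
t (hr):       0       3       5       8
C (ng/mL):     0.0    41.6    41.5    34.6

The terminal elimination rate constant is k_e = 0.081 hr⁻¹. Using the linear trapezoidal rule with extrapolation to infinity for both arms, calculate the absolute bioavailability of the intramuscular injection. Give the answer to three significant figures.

F = 0.0541

Trapezoidal AUC_0→7.5 (IV):
  [0→0.5]: (680.5+653.5)/2 × 0.5 = 333.5
  [0.5→1]: (653.5+627.5)/2 × 0.5 = 320.25
  [1→7]: (627.5+386.0)/2 × 6 = 3040.5
  [7→7.5]: (386.0+370.7)/2 × 0.5 = 189.175
  Sum = 3883.425 ng/mL·hr
IV tail: 370.7/0.081 = 4576.543; AUC_iv,0→∞ = 3883.425 + 4576.543 = 8459.968 ng/mL·hr
Trapezoidal AUC_0→8 (intramuscular injection):
  [0→3]: (0.0+41.6)/2 × 3 = 62.4
  [3→5]: (41.6+41.5)/2 × 2 = 83.1
  [5→8]: (41.5+34.6)/2 × 3 = 114.15
  Sum = 259.65 ng/mL·hr
intramuscular injection tail: 34.6/0.081 = 427.160; AUC_ev,0→∞ = 259.65 + 427.160 = 686.81 ng/mL·hr
F = (AUC_ev/D_ev)/(AUC_iv/D_iv) = (686.81/225)/(8459.968/150) = 3.05249/56.3998 = 0.0541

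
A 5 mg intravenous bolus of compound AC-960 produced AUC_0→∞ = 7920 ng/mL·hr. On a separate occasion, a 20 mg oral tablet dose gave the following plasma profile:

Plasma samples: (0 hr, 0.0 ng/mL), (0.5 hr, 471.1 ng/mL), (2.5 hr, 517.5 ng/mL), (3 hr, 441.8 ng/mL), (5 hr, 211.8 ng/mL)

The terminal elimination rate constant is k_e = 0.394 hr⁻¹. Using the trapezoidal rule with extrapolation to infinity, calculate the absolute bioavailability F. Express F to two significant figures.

Trapezoidal AUC_0→5 (oral tablet):
  [0→0.5]: (0.0+471.1)/2 × 0.5 = 117.775
  [0.5→2.5]: (471.1+517.5)/2 × 2 = 988.6
  [2.5→3]: (517.5+441.8)/2 × 0.5 = 239.825
  [3→5]: (441.8+211.8)/2 × 2 = 653.6
  Sum = 1999.8 ng/mL·hr
Tail: C_last/k_e = 211.8/0.394 = 537.563
AUC_0→∞ (oral tablet) = 1999.8 + 537.563 = 2537.363 ng/mL·hr
F = (AUC_ev/D_ev)/(AUC_iv/D_iv) = (2537.363/20)/(7920/5) = 126.86815/1584 = 0.0801

F = 0.080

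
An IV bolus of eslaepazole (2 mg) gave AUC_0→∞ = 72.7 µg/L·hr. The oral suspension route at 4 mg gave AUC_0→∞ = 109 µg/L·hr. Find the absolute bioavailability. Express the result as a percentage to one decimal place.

F = (AUC_ev / D_ev) / (AUC_iv / D_iv)
  = (109/4) / (72.7/2)
  = 27.25 / 36.35 = 0.7497
  = 74.97%

F = 75.0%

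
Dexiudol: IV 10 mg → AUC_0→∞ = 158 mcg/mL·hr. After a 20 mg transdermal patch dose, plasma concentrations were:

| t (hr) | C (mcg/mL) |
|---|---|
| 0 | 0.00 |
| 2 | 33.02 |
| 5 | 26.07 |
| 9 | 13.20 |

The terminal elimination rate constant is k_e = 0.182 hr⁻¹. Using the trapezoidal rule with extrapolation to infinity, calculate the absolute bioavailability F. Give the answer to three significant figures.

Trapezoidal AUC_0→9 (transdermal patch):
  [0→2]: (0.00+33.02)/2 × 2 = 33.02
  [2→5]: (33.02+26.07)/2 × 3 = 88.635
  [5→9]: (26.07+13.20)/2 × 4 = 78.54
  Sum = 200.195 mcg/mL·hr
Tail: C_last/k_e = 13.20/0.182 = 72.527
AUC_0→∞ (transdermal patch) = 200.195 + 72.527 = 272.722 mcg/mL·hr
F = (AUC_ev/D_ev)/(AUC_iv/D_iv) = (272.722/20)/(158/10) = 13.6361/15.8 = 0.8630

F = 0.863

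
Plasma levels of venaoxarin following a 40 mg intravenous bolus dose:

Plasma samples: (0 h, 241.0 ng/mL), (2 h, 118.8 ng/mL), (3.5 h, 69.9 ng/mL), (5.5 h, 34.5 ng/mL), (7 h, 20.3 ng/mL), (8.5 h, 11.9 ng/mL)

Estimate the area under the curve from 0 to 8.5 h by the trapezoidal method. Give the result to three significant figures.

Trapezoidal AUC_0→8.5:
  [0→2]: (241.0+118.8)/2 × 2 = 359.8
  [2→3.5]: (118.8+69.9)/2 × 1.5 = 141.525
  [3.5→5.5]: (69.9+34.5)/2 × 2 = 104.4
  [5.5→7]: (34.5+20.3)/2 × 1.5 = 41.1
  [7→8.5]: (20.3+11.9)/2 × 1.5 = 24.15
  Sum = 670.975 ng/mL·h

AUC = 671 ng/mL·h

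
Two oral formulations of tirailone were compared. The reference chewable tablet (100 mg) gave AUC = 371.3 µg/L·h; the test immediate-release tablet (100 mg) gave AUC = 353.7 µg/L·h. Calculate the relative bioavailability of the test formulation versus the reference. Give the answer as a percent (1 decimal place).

F_rel = 95.3%

F_rel = (AUC_test/D_test) / (AUC_ref/D_ref)
      = (353.7/100) / (371.3/100)
      = 3.537 / 3.713 = 0.9526 = 95.26%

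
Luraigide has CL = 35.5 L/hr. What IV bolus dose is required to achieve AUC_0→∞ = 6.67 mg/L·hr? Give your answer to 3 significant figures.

Dose = 237 mg

Dose_iv = CL × AUC_0→∞
     = 35.5 × 6.67 = 236.785 mg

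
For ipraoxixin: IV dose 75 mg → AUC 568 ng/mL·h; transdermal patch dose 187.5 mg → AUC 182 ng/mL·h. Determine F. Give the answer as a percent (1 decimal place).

F = (AUC_ev / D_ev) / (AUC_iv / D_iv)
  = (182/187.5) / (568/75)
  = 0.970667 / 7.57333 = 0.1282
  = 12.82%

F = 12.8%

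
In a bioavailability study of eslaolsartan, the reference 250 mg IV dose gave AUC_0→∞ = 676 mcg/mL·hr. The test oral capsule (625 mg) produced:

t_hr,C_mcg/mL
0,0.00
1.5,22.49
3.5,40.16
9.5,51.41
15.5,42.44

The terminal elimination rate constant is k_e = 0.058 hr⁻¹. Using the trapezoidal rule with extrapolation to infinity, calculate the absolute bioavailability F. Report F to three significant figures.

Trapezoidal AUC_0→15.5 (oral capsule):
  [0→1.5]: (0.00+22.49)/2 × 1.5 = 16.8675
  [1.5→3.5]: (22.49+40.16)/2 × 2 = 62.65
  [3.5→9.5]: (40.16+51.41)/2 × 6 = 274.71
  [9.5→15.5]: (51.41+42.44)/2 × 6 = 281.55
  Sum = 635.7775 mcg/mL·hr
Tail: C_last/k_e = 42.44/0.058 = 731.724
AUC_0→∞ (oral capsule) = 635.7775 + 731.724 = 1367.5015 mcg/mL·hr
F = (AUC_ev/D_ev)/(AUC_iv/D_iv) = (1367.5015/625)/(676/250) = 2.1880024/2.704 = 0.8092

F = 0.809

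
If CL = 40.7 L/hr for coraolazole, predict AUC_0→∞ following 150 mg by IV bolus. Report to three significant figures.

AUC_0→∞ = Dose_iv / CL
        = 150 / 40.7 = 3.6855 mg/L·hr

AUC = 3.69 mg/L·hr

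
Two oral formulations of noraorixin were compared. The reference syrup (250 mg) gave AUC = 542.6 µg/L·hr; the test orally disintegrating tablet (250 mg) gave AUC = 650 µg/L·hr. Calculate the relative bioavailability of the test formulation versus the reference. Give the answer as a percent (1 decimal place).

F_rel = (AUC_test/D_test) / (AUC_ref/D_ref)
      = (650/250) / (542.6/250)
      = 2.6 / 2.1704 = 1.1979 = 119.79%

F_rel = 119.8%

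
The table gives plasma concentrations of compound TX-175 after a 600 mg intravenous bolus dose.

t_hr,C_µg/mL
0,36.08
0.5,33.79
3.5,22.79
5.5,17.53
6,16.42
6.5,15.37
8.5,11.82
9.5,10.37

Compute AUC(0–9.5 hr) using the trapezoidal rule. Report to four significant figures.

Trapezoidal AUC_0→9.5:
  [0→0.5]: (36.08+33.79)/2 × 0.5 = 17.4675
  [0.5→3.5]: (33.79+22.79)/2 × 3 = 84.87
  [3.5→5.5]: (22.79+17.53)/2 × 2 = 40.32
  [5.5→6]: (17.53+16.42)/2 × 0.5 = 8.4875
  [6→6.5]: (16.42+15.37)/2 × 0.5 = 7.9475
  [6.5→8.5]: (15.37+11.82)/2 × 2 = 27.19
  [8.5→9.5]: (11.82+10.37)/2 × 1 = 11.095
  Sum = 197.3775 µg/mL·hr

AUC = 197.4 µg/mL·hr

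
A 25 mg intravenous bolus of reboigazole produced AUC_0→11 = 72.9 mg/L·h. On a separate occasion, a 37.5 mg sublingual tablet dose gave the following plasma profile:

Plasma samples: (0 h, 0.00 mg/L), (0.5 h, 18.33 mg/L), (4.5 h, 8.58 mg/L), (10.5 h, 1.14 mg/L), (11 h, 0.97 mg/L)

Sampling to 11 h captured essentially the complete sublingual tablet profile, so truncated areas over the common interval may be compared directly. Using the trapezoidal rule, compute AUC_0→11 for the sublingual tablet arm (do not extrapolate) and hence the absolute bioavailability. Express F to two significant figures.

Trapezoidal AUC_0→11 (sublingual tablet):
  [0→0.5]: (0.00+18.33)/2 × 0.5 = 4.5825
  [0.5→4.5]: (18.33+8.58)/2 × 4 = 53.82
  [4.5→10.5]: (8.58+1.14)/2 × 6 = 29.16
  [10.5→11]: (1.14+0.97)/2 × 0.5 = 0.5275
  Sum = 88.09 mg/L·h
F = (AUC_ev/D_ev)/(AUC_iv/D_iv) = (88.09/37.5)/(72.9/25) = 2.34907/2.916 = 0.8056

F = 0.81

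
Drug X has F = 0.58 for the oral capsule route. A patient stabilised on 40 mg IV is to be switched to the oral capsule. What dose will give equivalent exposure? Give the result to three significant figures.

For equal systemic exposure: F × D_ev = D_iv
D_ev = D_iv / F = 40 / 0.58 = 68.9655 mg

D_oral = 69.0 mg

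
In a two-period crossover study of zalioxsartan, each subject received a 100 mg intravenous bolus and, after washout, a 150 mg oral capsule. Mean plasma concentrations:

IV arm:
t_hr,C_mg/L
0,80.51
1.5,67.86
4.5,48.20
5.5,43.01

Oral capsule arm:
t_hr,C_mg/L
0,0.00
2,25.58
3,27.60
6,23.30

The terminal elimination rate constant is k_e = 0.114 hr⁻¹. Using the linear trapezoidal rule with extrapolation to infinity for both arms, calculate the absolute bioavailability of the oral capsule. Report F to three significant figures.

Trapezoidal AUC_0→5.5 (IV):
  [0→1.5]: (80.51+67.86)/2 × 1.5 = 111.2775
  [1.5→4.5]: (67.86+48.20)/2 × 3 = 174.09
  [4.5→5.5]: (48.20+43.01)/2 × 1 = 45.605
  Sum = 330.9725 mg/L·hr
IV tail: 43.01/0.114 = 377.281; AUC_iv,0→∞ = 330.9725 + 377.281 = 708.2535 mg/L·hr
Trapezoidal AUC_0→6 (oral capsule):
  [0→2]: (0.00+25.58)/2 × 2 = 25.58
  [2→3]: (25.58+27.60)/2 × 1 = 26.59
  [3→6]: (27.60+23.30)/2 × 3 = 76.35
  Sum = 128.52 mg/L·hr
oral capsule tail: 23.30/0.114 = 204.386; AUC_ev,0→∞ = 128.52 + 204.386 = 332.906 mg/L·hr
F = (AUC_ev/D_ev)/(AUC_iv/D_iv) = (332.906/150)/(708.2535/100) = 2.21937/7.082535 = 0.3134

F = 0.313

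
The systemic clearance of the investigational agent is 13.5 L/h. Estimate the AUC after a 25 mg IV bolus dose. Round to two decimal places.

AUC_0→∞ = Dose_iv / CL
        = 25 / 13.5 = 1.85185 mg/L·h

AUC = 1.85 mg/L·h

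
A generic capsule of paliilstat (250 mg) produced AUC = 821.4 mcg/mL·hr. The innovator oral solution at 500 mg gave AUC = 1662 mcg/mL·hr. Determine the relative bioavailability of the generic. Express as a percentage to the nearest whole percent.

F_rel = (AUC_test/D_test) / (AUC_ref/D_ref)
      = (821.4/250) / (1662/500)
      = 3.2856 / 3.324 = 0.9884 = 98.84%

F_rel = 99%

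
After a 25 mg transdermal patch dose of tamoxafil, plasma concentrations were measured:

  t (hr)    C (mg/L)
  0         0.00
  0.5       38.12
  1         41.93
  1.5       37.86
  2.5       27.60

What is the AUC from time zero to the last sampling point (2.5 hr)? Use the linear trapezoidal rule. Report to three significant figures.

Trapezoidal AUC_0→2.5:
  [0→0.5]: (0.00+38.12)/2 × 0.5 = 9.53
  [0.5→1]: (38.12+41.93)/2 × 0.5 = 20.0125
  [1→1.5]: (41.93+37.86)/2 × 0.5 = 19.9475
  [1.5→2.5]: (37.86+27.60)/2 × 1 = 32.73
  Sum = 82.22 mg/L·hr

AUC = 82.2 mg/L·hr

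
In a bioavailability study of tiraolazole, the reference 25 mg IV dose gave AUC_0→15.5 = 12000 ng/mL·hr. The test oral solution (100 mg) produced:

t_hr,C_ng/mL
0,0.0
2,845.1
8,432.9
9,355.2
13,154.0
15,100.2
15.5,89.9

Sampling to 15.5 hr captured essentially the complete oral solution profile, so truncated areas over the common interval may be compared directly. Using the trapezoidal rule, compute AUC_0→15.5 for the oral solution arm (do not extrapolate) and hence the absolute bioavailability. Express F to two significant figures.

Trapezoidal AUC_0→15.5 (oral solution):
  [0→2]: (0.0+845.1)/2 × 2 = 845.1
  [2→8]: (845.1+432.9)/2 × 6 = 3834.0
  [8→9]: (432.9+355.2)/2 × 1 = 394.05
  [9→13]: (355.2+154.0)/2 × 4 = 1018.4
  [13→15]: (154.0+100.2)/2 × 2 = 254.2
  [15→15.5]: (100.2+89.9)/2 × 0.5 = 47.525
  Sum = 6393.275 ng/mL·hr
F = (AUC_ev/D_ev)/(AUC_iv/D_iv) = (6393.275/100)/(12000/25) = 63.93275/480 = 0.1332

F = 0.13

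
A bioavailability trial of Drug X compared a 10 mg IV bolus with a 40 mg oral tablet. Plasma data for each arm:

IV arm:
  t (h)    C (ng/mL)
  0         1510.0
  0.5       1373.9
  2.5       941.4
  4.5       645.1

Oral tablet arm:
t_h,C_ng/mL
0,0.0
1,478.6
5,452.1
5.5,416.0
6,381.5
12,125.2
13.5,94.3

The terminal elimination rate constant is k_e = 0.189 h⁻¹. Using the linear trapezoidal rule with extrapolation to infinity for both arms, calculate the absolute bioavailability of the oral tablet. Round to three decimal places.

Trapezoidal AUC_0→4.5 (IV):
  [0→0.5]: (1510.0+1373.9)/2 × 0.5 = 720.975
  [0.5→2.5]: (1373.9+941.4)/2 × 2 = 2315.3
  [2.5→4.5]: (941.4+645.1)/2 × 2 = 1586.5
  Sum = 4622.775 ng/mL·h
IV tail: 645.1/0.189 = 3413.228; AUC_iv,0→∞ = 4622.775 + 3413.228 = 8036.003 ng/mL·h
Trapezoidal AUC_0→13.5 (oral tablet):
  [0→1]: (0.0+478.6)/2 × 1 = 239.3
  [1→5]: (478.6+452.1)/2 × 4 = 1861.4
  [5→5.5]: (452.1+416.0)/2 × 0.5 = 217.025
  [5.5→6]: (416.0+381.5)/2 × 0.5 = 199.375
  [6→12]: (381.5+125.2)/2 × 6 = 1520.1
  [12→13.5]: (125.2+94.3)/2 × 1.5 = 164.625
  Sum = 4201.825 ng/mL·h
oral tablet tail: 94.3/0.189 = 498.942; AUC_ev,0→∞ = 4201.825 + 498.942 = 4700.767 ng/mL·h
F = (AUC_ev/D_ev)/(AUC_iv/D_iv) = (4700.767/40)/(8036.003/10) = 117.519/803.6003 = 0.1462

F = 0.146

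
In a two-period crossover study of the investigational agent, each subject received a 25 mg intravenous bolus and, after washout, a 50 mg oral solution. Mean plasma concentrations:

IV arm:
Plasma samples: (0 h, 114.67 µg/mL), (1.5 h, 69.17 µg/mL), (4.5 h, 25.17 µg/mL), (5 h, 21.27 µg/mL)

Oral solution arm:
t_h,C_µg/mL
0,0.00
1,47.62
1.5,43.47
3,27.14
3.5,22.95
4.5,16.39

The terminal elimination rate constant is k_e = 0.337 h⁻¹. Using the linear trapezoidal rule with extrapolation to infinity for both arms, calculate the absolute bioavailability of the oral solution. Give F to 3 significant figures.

Trapezoidal AUC_0→5 (IV):
  [0→1.5]: (114.67+69.17)/2 × 1.5 = 137.88
  [1.5→4.5]: (69.17+25.17)/2 × 3 = 141.51
  [4.5→5]: (25.17+21.27)/2 × 0.5 = 11.61
  Sum = 291.0 µg/mL·h
IV tail: 21.27/0.337 = 63.116; AUC_iv,0→∞ = 291.0 + 63.116 = 354.116 µg/mL·h
Trapezoidal AUC_0→4.5 (oral solution):
  [0→1]: (0.00+47.62)/2 × 1 = 23.81
  [1→1.5]: (47.62+43.47)/2 × 0.5 = 22.7725
  [1.5→3]: (43.47+27.14)/2 × 1.5 = 52.9575
  [3→3.5]: (27.14+22.95)/2 × 0.5 = 12.5225
  [3.5→4.5]: (22.95+16.39)/2 × 1 = 19.67
  Sum = 131.7325 µg/mL·h
oral solution tail: 16.39/0.337 = 48.635; AUC_ev,0→∞ = 131.7325 + 48.635 = 180.3675 µg/mL·h
F = (AUC_ev/D_ev)/(AUC_iv/D_iv) = (180.3675/50)/(354.116/25) = 3.60735/14.16464 = 0.2547

F = 0.255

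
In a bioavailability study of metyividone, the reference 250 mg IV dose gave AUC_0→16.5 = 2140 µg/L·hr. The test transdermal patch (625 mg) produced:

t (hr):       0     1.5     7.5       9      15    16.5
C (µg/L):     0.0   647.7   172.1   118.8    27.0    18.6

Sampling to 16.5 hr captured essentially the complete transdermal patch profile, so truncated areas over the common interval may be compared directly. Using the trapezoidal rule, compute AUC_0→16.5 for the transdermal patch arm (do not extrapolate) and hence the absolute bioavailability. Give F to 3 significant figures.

F = 0.679

Trapezoidal AUC_0→16.5 (transdermal patch):
  [0→1.5]: (0.0+647.7)/2 × 1.5 = 485.775
  [1.5→7.5]: (647.7+172.1)/2 × 6 = 2459.4
  [7.5→9]: (172.1+118.8)/2 × 1.5 = 218.175
  [9→15]: (118.8+27.0)/2 × 6 = 437.4
  [15→16.5]: (27.0+18.6)/2 × 1.5 = 34.2
  Sum = 3634.95 µg/L·hr
F = (AUC_ev/D_ev)/(AUC_iv/D_iv) = (3634.95/625)/(2140/250) = 5.81592/8.56 = 0.6794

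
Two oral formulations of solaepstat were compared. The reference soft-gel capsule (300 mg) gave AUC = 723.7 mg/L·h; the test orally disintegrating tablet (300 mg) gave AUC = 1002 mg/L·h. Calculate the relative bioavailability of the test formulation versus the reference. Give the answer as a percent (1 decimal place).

F_rel = (AUC_test/D_test) / (AUC_ref/D_ref)
      = (1002/300) / (723.7/300)
      = 3.34 / 2.41233 = 1.3846 = 138.46%

F_rel = 138.5%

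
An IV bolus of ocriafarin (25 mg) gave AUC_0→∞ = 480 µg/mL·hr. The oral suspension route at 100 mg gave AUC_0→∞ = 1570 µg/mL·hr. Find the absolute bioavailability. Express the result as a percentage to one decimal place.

F = 81.8%

F = (AUC_ev / D_ev) / (AUC_iv / D_iv)
  = (1570/100) / (480/25)
  = 15.7 / 19.2 = 0.8177
  = 81.77%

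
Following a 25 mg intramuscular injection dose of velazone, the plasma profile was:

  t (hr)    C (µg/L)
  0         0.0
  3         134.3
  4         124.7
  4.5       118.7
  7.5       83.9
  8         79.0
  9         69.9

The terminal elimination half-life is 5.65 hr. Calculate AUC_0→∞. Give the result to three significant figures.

AUC = 1380 µg/L·hr

Trapezoidal AUC_0→9:
  [0→3]: (0.0+134.3)/2 × 3 = 201.45
  [3→4]: (134.3+124.7)/2 × 1 = 129.5
  [4→4.5]: (124.7+118.7)/2 × 0.5 = 60.85
  [4.5→7.5]: (118.7+83.9)/2 × 3 = 303.9
  [7.5→8]: (83.9+79.0)/2 × 0.5 = 40.725
  [8→9]: (79.0+69.9)/2 × 1 = 74.45
  Sum = 810.875 µg/L·hr
k_e = ln2 / t½ = 0.693147 / 5.65 = 0.1227 hr^-1
Extrapolated tail: C_last / k_e = 69.9 / 0.1227 = 569.682
AUC_0→∞ = 810.875 + 569.682 = 1380.557 µg/L·hr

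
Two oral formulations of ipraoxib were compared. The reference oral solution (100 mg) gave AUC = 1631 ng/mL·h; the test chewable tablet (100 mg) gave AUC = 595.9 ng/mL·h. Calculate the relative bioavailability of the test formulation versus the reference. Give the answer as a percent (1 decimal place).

F_rel = (AUC_test/D_test) / (AUC_ref/D_ref)
      = (595.9/100) / (1631/100)
      = 5.959 / 16.31 = 0.3654 = 36.54%

F_rel = 36.5%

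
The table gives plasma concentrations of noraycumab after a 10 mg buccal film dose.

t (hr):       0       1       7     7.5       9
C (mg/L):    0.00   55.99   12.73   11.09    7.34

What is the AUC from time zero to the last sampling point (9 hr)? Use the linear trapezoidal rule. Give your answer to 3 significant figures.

Trapezoidal AUC_0→9:
  [0→1]: (0.00+55.99)/2 × 1 = 27.995
  [1→7]: (55.99+12.73)/2 × 6 = 206.16
  [7→7.5]: (12.73+11.09)/2 × 0.5 = 5.955
  [7.5→9]: (11.09+7.34)/2 × 1.5 = 13.8225
  Sum = 253.9325 mg/L·hr

AUC = 254 mg/L·hr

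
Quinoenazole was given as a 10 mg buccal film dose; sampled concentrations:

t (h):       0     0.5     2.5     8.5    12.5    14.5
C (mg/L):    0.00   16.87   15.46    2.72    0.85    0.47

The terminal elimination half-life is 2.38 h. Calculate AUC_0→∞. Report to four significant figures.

Trapezoidal AUC_0→14.5:
  [0→0.5]: (0.00+16.87)/2 × 0.5 = 4.2175
  [0.5→2.5]: (16.87+15.46)/2 × 2 = 32.33
  [2.5→8.5]: (15.46+2.72)/2 × 6 = 54.54
  [8.5→12.5]: (2.72+0.85)/2 × 4 = 7.14
  [12.5→14.5]: (0.85+0.47)/2 × 2 = 1.32
  Sum = 99.5475 mg/L·h
k_e = ln2 / t½ = 0.693147 / 2.38 = 0.2912 h^-1
Extrapolated tail: C_last / k_e = 0.47 / 0.2912 = 1.614
AUC_0→∞ = 99.5475 + 1.614 = 101.1615 mg/L·h

AUC = 101.2 mg/L·h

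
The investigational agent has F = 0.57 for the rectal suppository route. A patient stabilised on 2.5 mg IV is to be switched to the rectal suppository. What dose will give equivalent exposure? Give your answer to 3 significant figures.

For equal systemic exposure: F × D_ev = D_iv
D_ev = D_iv / F = 2.5 / 0.57 = 4.38596 mg

D_rectal = 4.39 mg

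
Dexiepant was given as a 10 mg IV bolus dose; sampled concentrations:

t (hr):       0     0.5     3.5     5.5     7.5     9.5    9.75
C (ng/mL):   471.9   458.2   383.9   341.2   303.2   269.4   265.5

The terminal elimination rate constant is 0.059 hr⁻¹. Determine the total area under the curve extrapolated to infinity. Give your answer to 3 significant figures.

AUC = 8000 ng/mL·hr

Trapezoidal AUC_0→9.75:
  [0→0.5]: (471.9+458.2)/2 × 0.5 = 232.525
  [0.5→3.5]: (458.2+383.9)/2 × 3 = 1263.15
  [3.5→5.5]: (383.9+341.2)/2 × 2 = 725.1
  [5.5→7.5]: (341.2+303.2)/2 × 2 = 644.4
  [7.5→9.5]: (303.2+269.4)/2 × 2 = 572.6
  [9.5→9.75]: (269.4+265.5)/2 × 0.25 = 66.8625
  Sum = 3504.6375 ng/mL·hr
Extrapolated tail: C_last / k_e = 265.5 / 0.059 = 4500.000
AUC_0→∞ = 3504.6375 + 4500.000 = 8004.6375 ng/mL·hr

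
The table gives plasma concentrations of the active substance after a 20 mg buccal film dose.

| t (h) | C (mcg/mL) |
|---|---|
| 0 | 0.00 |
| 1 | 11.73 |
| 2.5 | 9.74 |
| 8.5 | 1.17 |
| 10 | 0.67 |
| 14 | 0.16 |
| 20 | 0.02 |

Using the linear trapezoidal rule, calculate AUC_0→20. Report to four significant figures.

AUC = 58.28 mcg/mL·h

Trapezoidal AUC_0→20:
  [0→1]: (0.00+11.73)/2 × 1 = 5.865
  [1→2.5]: (11.73+9.74)/2 × 1.5 = 16.1025
  [2.5→8.5]: (9.74+1.17)/2 × 6 = 32.73
  [8.5→10]: (1.17+0.67)/2 × 1.5 = 1.38
  [10→14]: (0.67+0.16)/2 × 4 = 1.66
  [14→20]: (0.16+0.02)/2 × 6 = 0.54
  Sum = 58.2775 mcg/mL·h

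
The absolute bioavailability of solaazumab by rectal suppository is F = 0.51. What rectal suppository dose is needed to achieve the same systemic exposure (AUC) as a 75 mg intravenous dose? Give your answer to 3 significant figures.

For equal systemic exposure: F × D_ev = D_iv
D_ev = D_iv / F = 75 / 0.51 = 147.059 mg

D_rectal = 147 mg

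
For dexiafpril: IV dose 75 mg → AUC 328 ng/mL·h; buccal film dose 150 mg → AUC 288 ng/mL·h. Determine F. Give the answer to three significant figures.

F = 0.439

F = (AUC_ev / D_ev) / (AUC_iv / D_iv)
  = (288/150) / (328/75)
  = 1.92 / 4.37333 = 0.4390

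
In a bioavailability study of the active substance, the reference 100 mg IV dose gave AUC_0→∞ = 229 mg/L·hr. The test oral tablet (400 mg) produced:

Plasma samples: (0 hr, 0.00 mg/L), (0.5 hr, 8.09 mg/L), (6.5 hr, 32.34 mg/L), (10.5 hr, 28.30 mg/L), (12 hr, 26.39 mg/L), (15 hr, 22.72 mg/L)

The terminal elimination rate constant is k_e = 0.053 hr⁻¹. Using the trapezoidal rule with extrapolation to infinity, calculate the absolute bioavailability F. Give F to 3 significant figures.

Trapezoidal AUC_0→15 (oral tablet):
  [0→0.5]: (0.00+8.09)/2 × 0.5 = 2.0225
  [0.5→6.5]: (8.09+32.34)/2 × 6 = 121.29
  [6.5→10.5]: (32.34+28.30)/2 × 4 = 121.28
  [10.5→12]: (28.30+26.39)/2 × 1.5 = 41.0175
  [12→15]: (26.39+22.72)/2 × 3 = 73.665
  Sum = 359.275 mg/L·hr
Tail: C_last/k_e = 22.72/0.053 = 428.679
AUC_0→∞ (oral tablet) = 359.275 + 428.679 = 787.954 mg/L·hr
F = (AUC_ev/D_ev)/(AUC_iv/D_iv) = (787.954/400)/(229/100) = 1.969885/2.29 = 0.8602

F = 0.860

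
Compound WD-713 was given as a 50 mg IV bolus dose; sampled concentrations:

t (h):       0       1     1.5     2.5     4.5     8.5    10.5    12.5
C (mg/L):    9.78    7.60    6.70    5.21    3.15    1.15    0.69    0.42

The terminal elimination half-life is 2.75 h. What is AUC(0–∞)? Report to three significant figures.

Trapezoidal AUC_0→12.5:
  [0→1]: (9.78+7.60)/2 × 1 = 8.69
  [1→1.5]: (7.60+6.70)/2 × 0.5 = 3.575
  [1.5→2.5]: (6.70+5.21)/2 × 1 = 5.955
  [2.5→4.5]: (5.21+3.15)/2 × 2 = 8.36
  [4.5→8.5]: (3.15+1.15)/2 × 4 = 8.6
  [8.5→10.5]: (1.15+0.69)/2 × 2 = 1.84
  [10.5→12.5]: (0.69+0.42)/2 × 2 = 1.11
  Sum = 38.13 mg/L·h
k_e = ln2 / t½ = 0.693147 / 2.75 = 0.2521 h^-1
Extrapolated tail: C_last / k_e = 0.42 / 0.2521 = 1.666
AUC_0→∞ = 38.13 + 1.666 = 39.796 mg/L·h

AUC = 39.8 mg/L·h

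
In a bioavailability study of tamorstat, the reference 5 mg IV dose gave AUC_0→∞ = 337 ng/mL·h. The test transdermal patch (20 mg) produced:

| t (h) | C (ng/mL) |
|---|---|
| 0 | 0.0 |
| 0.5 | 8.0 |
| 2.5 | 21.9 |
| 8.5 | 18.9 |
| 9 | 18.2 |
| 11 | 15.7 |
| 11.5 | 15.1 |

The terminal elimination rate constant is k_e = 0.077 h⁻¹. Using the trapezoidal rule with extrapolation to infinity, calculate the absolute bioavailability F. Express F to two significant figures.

Trapezoidal AUC_0→11.5 (transdermal patch):
  [0→0.5]: (0.0+8.0)/2 × 0.5 = 2.0
  [0.5→2.5]: (8.0+21.9)/2 × 2 = 29.9
  [2.5→8.5]: (21.9+18.9)/2 × 6 = 122.4
  [8.5→9]: (18.9+18.2)/2 × 0.5 = 9.275
  [9→11]: (18.2+15.7)/2 × 2 = 33.9
  [11→11.5]: (15.7+15.1)/2 × 0.5 = 7.7
  Sum = 205.175 ng/mL·h
Tail: C_last/k_e = 15.1/0.077 = 196.104
AUC_0→∞ (transdermal patch) = 205.175 + 196.104 = 401.279 ng/mL·h
F = (AUC_ev/D_ev)/(AUC_iv/D_iv) = (401.279/20)/(337/5) = 20.06395/67.4 = 0.2977

F = 0.30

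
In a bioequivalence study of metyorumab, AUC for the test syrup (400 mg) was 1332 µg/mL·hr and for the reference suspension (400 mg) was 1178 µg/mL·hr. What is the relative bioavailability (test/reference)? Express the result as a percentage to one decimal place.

F_rel = (AUC_test/D_test) / (AUC_ref/D_ref)
      = (1332/400) / (1178/400)
      = 3.33 / 2.945 = 1.1307 = 113.07%

F_rel = 113.1%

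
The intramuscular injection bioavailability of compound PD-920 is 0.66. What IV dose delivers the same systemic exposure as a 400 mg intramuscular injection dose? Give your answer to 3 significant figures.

D_iv = 264 mg

Systemic exposure from an extravascular dose = F × D_ev, so the equivalent IV dose is F × D_ev.
D_iv = F × D_ev = 0.66 × 400 = 264 mg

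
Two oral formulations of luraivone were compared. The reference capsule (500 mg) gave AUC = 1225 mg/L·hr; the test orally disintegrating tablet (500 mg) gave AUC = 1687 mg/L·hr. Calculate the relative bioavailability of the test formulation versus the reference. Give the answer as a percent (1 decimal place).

F_rel = (AUC_test/D_test) / (AUC_ref/D_ref)
      = (1687/500) / (1225/500)
      = 3.374 / 2.45 = 1.3771 = 137.71%

F_rel = 137.7%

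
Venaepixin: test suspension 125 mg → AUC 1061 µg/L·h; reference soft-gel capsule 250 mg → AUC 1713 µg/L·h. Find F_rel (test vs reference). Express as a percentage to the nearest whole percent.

F_rel = 124%

F_rel = (AUC_test/D_test) / (AUC_ref/D_ref)
      = (1061/125) / (1713/250)
      = 8.488 / 6.852 = 1.2388 = 123.88%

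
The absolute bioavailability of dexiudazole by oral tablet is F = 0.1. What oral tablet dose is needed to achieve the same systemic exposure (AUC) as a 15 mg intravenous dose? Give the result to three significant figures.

For equal systemic exposure: F × D_ev = D_iv
D_ev = D_iv / F = 15 / 0.1 = 150 mg

D_oral = 150 mg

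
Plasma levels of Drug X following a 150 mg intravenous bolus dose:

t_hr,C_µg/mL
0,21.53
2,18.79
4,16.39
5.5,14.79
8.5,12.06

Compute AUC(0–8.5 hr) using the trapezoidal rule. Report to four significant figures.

Trapezoidal AUC_0→8.5:
  [0→2]: (21.53+18.79)/2 × 2 = 40.32
  [2→4]: (18.79+16.39)/2 × 2 = 35.18
  [4→5.5]: (16.39+14.79)/2 × 1.5 = 23.385
  [5.5→8.5]: (14.79+12.06)/2 × 3 = 40.275
  Sum = 139.16 µg/mL·hr

AUC = 139.2 µg/mL·hr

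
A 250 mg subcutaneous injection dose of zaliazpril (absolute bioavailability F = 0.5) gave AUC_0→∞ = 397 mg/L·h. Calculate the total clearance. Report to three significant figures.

CL = 0.315 L/h

CL = F × Dose / AUC_0→∞
   = 0.5 × 250 / 397 = 0.314861 L/h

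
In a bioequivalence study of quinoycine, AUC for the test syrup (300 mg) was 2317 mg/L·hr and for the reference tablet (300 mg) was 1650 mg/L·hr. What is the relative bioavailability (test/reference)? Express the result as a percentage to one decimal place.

F_rel = 140.4%

F_rel = (AUC_test/D_test) / (AUC_ref/D_ref)
      = (2317/300) / (1650/300)
      = 7.72333 / 5.5 = 1.4042 = 140.42%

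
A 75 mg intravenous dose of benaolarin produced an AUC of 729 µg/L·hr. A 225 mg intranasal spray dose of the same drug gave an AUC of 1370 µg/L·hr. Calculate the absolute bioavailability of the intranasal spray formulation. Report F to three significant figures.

F = 0.626

F = (AUC_ev / D_ev) / (AUC_iv / D_iv)
  = (1370/225) / (729/75)
  = 6.08889 / 9.72 = 0.6264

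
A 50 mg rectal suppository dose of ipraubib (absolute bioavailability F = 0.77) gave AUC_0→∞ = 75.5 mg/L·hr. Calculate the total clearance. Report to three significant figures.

CL = F × Dose / AUC_0→∞
   = 0.77 × 50 / 75.5 = 0.509934 L/hr

CL = 0.510 L/hr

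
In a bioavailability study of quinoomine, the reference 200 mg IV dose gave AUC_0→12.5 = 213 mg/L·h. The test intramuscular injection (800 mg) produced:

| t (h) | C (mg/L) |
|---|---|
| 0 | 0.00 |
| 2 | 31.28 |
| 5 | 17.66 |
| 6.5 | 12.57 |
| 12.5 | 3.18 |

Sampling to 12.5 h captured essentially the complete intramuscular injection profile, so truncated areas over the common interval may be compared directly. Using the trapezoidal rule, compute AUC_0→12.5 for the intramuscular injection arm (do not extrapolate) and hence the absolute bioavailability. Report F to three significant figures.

Trapezoidal AUC_0→12.5 (intramuscular injection):
  [0→2]: (0.00+31.28)/2 × 2 = 31.28
  [2→5]: (31.28+17.66)/2 × 3 = 73.41
  [5→6.5]: (17.66+12.57)/2 × 1.5 = 22.6725
  [6.5→12.5]: (12.57+3.18)/2 × 6 = 47.25
  Sum = 174.6125 mg/L·h
F = (AUC_ev/D_ev)/(AUC_iv/D_iv) = (174.6125/800)/(213/200) = 0.218266/1.065 = 0.2049

F = 0.205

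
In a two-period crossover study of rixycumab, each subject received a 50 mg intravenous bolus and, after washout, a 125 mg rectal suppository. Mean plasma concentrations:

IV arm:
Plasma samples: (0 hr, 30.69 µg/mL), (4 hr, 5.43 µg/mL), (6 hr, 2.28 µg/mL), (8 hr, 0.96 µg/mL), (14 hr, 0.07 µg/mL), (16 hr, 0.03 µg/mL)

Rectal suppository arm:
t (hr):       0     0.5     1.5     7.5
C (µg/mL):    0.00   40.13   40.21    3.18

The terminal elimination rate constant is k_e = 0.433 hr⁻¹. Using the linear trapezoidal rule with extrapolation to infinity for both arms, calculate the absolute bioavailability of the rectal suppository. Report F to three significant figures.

Trapezoidal AUC_0→16 (IV):
  [0→4]: (30.69+5.43)/2 × 4 = 72.24
  [4→6]: (5.43+2.28)/2 × 2 = 7.71
  [6→8]: (2.28+0.96)/2 × 2 = 3.24
  [8→14]: (0.96+0.07)/2 × 6 = 3.09
  [14→16]: (0.07+0.03)/2 × 2 = 0.1
  Sum = 86.38 µg/mL·hr
IV tail: 0.03/0.433 = 0.069; AUC_iv,0→∞ = 86.38 + 0.069 = 86.449 µg/mL·hr
Trapezoidal AUC_0→7.5 (rectal suppository):
  [0→0.5]: (0.00+40.13)/2 × 0.5 = 10.0325
  [0.5→1.5]: (40.13+40.21)/2 × 1 = 40.17
  [1.5→7.5]: (40.21+3.18)/2 × 6 = 130.17
  Sum = 180.3725 µg/mL·hr
rectal suppository tail: 3.18/0.433 = 7.344; AUC_ev,0→∞ = 180.3725 + 7.344 = 187.7165 µg/mL·hr
F = (AUC_ev/D_ev)/(AUC_iv/D_iv) = (187.7165/125)/(86.449/50) = 1.501732/1.72898 = 0.8686

F = 0.869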